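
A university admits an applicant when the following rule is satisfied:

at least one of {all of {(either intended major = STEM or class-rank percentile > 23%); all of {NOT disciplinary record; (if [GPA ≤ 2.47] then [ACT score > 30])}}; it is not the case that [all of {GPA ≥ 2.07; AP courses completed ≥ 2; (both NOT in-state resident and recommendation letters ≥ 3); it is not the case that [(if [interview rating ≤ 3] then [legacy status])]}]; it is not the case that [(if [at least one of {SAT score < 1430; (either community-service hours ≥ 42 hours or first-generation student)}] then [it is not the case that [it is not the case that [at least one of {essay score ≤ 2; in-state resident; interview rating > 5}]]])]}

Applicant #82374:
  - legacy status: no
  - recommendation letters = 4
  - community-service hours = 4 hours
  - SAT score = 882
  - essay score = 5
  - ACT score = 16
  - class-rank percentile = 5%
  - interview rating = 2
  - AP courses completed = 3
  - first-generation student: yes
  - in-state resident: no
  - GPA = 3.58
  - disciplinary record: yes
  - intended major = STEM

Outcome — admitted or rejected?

Admitted

Atomic conditions:
  intended major = STEM: STEM == STEM is true
  class-rank percentile > 23%: 5 > 23 is false
  NOT disciplinary record: yes → false
  GPA ≤ 2.47: 3.58 ≤ 2.47 is false
  ACT score > 30: 16 > 30 is false
  GPA ≥ 2.07: 3.58 ≥ 2.07 is true
  AP courses completed ≥ 2: 3 ≥ 2 is true
  NOT in-state resident: no → true
  recommendation letters ≥ 3: 4 ≥ 3 is true
  interview rating ≤ 3: 2 ≤ 3 is true
  legacy status: no → false
  SAT score < 1430: 882 < 1430 is true
  community-service hours ≥ 42 hours: 4 ≥ 42 is false
  first-generation student: yes → true
  essay score ≤ 2: 5 ≤ 2 is false
  in-state resident: no → false
  interview rating > 5: 2 > 5 is false
Combine:
[1.1] true OR false = true
[1.2.2] false → false (antecedent false ⇒ implication holds) = true
[1.2] false AND true = false
[1] true AND false = false
[2.1.3] true AND true = true
[2.1.4.1] true → false = false
[2.1.4] NOT false = true
[2.1] true AND true AND true AND true = true
[2] NOT true = false
[3.1.1.2] false OR true = true
[3.1.1] true OR true = true
[3.1.2.1.1] false OR false OR false = false
[3.1.2.1] NOT false = true
[3.1.2] NOT true = false
[3.1] true → false = false
[3] NOT false = true
[root] false OR false OR true = true
Overall: true → admitted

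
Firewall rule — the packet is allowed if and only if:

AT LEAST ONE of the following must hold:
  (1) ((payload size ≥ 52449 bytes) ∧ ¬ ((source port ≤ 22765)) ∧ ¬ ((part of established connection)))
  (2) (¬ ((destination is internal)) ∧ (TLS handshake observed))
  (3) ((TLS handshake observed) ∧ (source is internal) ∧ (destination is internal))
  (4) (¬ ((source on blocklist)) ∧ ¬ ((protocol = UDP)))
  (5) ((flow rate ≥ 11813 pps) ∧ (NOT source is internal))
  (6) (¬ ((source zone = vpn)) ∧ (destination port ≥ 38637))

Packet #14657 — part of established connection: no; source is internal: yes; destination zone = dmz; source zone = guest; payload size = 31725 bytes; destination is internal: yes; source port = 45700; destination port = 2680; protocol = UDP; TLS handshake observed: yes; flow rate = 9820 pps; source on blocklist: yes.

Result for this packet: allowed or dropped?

Allowed

Atomic conditions:
  payload size ≥ 52449 bytes: 31725 ≥ 52449 is false
  source port ≤ 22765: 45700 ≤ 22765 is false
  part of established connection: no → false
  destination is internal: yes → true
  TLS handshake observed: yes → true
  source is internal: yes → true
  source on blocklist: yes → true
  protocol = UDP: UDP == UDP is true
  flow rate ≥ 11813 pps: 9820 ≥ 11813 is false
  NOT source is internal: yes → false
  source zone = vpn: guest == vpn is false
  destination port ≥ 38637: 2680 ≥ 38637 is false
Combine:
[1.2] NOT false = true
[1.3] NOT false = true
[1] false AND true AND true = false
[2.1] NOT true = false
[2] false AND true = false
[3] true AND true AND true = true
[4.1] NOT true = false
[4.2] NOT true = false
[4] false AND false = false
[5] false AND false = false
[6.1] NOT false = true
[6] true AND false = false
[root] false OR false OR true OR false OR false OR false = true
Overall: true → allowed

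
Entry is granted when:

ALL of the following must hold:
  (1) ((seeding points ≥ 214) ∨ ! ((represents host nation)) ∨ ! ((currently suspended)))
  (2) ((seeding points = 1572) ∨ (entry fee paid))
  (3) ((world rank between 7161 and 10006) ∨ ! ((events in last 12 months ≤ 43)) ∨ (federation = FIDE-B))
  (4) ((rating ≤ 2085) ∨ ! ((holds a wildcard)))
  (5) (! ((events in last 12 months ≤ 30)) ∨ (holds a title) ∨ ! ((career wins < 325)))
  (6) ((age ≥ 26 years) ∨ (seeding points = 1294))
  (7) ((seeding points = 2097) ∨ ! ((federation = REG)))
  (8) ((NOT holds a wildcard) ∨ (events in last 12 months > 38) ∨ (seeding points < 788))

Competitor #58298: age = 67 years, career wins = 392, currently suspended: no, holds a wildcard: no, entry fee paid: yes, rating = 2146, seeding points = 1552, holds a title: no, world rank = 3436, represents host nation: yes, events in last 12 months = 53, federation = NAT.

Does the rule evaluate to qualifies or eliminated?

Atomic conditions:
  seeding points ≥ 214: 1552 ≥ 214 is true
  represents host nation: yes → true
  currently suspended: no → false
  seeding points = 1572: 1552 == 1572 is false
  entry fee paid: yes → true
  world rank between 7161 and 10006: 3436 in [7161, 10006] is false
  events in last 12 months ≤ 43: 53 ≤ 43 is false
  federation = FIDE-B: NAT == FIDE-B is false
  rating ≤ 2085: 2146 ≤ 2085 is false
  holds a wildcard: no → false
  events in last 12 months ≤ 30: 53 ≤ 30 is false
  holds a title: no → false
  career wins < 325: 392 < 325 is false
  age ≥ 26 years: 67 ≥ 26 is true
  seeding points = 1294: 1552 == 1294 is false
  seeding points = 2097: 1552 == 2097 is false
  federation = REG: NAT == REG is false
  NOT holds a wildcard: no → true
  events in last 12 months > 38: 53 > 38 is true
  seeding points < 788: 1552 < 788 is false
Combine:
[1.2] NOT true = false
[1.3] NOT false = true
[1] true OR false OR true = true
[2] false OR true = true
[3.2] NOT false = true
[3] false OR true OR false = true
[4.2] NOT false = true
[4] false OR true = true
[5.1] NOT false = true
[5.3] NOT false = true
[5] true OR false OR true = true
[6] true OR false = true
[7.2] NOT false = true
[7] false OR true = true
[8] true OR true OR false = true
[root] true AND true AND true AND true AND true AND true AND true AND true = true
Overall: true → qualifies

Qualifies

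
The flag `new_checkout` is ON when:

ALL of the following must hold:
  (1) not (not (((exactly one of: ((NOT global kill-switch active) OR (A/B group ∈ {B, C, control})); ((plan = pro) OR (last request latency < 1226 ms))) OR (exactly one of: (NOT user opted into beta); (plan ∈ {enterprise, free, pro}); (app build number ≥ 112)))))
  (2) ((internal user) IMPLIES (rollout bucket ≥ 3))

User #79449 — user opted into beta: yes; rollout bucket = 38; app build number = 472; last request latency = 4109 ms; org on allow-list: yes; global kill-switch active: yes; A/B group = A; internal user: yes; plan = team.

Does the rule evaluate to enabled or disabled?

Atomic conditions:
  NOT global kill-switch active: yes → false
  A/B group ∈ {B, C, control}: A is not in the set → false
  plan = pro: team == pro is false
  last request latency < 1226 ms: 4109 < 1226 is false
  NOT user opted into beta: yes → false
  plan ∈ {enterprise, free, pro}: team is not in the set → false
  app build number ≥ 112: 472 ≥ 112 is true
  internal user: yes → true
  rollout bucket ≥ 3: 38 ≥ 3 is true
Combine:
[1.1.1.1.1] false OR false = false
[1.1.1.1.2] false OR false = false
[1.1.1.1] exactly-one(false, false) = false
[1.1.1.2] exactly-one(false, false, true) = true
[1.1.1] false OR true = true
[1.1] NOT true = false
[1] NOT false = true
[2] true → true = true
[root] true AND true = true
Overall: true → enabled

Enabled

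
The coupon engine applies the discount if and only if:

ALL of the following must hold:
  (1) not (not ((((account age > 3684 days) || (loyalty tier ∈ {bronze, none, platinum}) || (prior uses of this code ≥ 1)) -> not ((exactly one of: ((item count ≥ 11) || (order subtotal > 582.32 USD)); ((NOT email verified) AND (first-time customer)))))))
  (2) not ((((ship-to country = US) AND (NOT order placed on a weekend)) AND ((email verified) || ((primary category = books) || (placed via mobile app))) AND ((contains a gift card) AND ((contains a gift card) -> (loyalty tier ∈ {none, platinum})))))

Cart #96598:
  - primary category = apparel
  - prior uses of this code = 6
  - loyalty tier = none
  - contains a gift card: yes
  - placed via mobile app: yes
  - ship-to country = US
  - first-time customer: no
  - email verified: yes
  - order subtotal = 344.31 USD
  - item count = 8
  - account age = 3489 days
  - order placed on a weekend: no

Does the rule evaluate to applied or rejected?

Atomic conditions:
  account age > 3684 days: 3489 > 3684 is false
  loyalty tier ∈ {bronze, none, platinum}: none is in the set → true
  prior uses of this code ≥ 1: 6 ≥ 1 is true
  item count ≥ 11: 8 ≥ 11 is false
  order subtotal > 582.32 USD: 344.31 > 582.32 is false
  NOT email verified: yes → false
  first-time customer: no → false
  ship-to country = US: US == US is true
  NOT order placed on a weekend: no → true
  email verified: yes → true
  primary category = books: apparel == books is false
  placed via mobile app: yes → true
  contains a gift card: yes → true
  loyalty tier ∈ {none, platinum}: none is in the set → true
Combine:
[1.1.1.1] false OR true OR true = true
[1.1.1.2.1.1] false OR false = false
[1.1.1.2.1.2] false AND false = false
[1.1.1.2.1] exactly-one(false, false) = false
[1.1.1.2] NOT false = true
[1.1.1] true → true = true
[1.1] NOT true = false
[1] NOT false = true
[2.1.1] true AND true = true
[2.1.2.2] false OR true = true
[2.1.2] true OR true = true
[2.1.3.2] true → true = true
[2.1.3] true AND true = true
[2.1] true AND true AND true = true
[2] NOT true = false
[root] true AND false = false
Overall: false → rejected

Rejected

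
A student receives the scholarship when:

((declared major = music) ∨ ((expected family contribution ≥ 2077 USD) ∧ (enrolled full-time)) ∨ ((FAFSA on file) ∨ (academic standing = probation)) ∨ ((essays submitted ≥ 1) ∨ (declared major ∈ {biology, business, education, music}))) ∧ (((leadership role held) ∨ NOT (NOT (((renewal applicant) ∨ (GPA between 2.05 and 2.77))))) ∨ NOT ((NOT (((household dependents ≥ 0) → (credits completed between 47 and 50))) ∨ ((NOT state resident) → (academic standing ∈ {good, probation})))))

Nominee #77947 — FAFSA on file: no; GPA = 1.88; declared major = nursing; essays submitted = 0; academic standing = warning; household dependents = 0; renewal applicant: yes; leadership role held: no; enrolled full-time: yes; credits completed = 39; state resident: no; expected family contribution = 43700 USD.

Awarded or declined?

Awarded

Atomic conditions:
  declared major = music: nursing == music is false
  expected family contribution ≥ 2077 USD: 43700 ≥ 2077 is true
  enrolled full-time: yes → true
  FAFSA on file: no → false
  academic standing = probation: warning == probation is false
  essays submitted ≥ 1: 0 ≥ 1 is false
  declared major ∈ {biology, business, education, music}: nursing is not in the set → false
  leadership role held: no → false
  renewal applicant: yes → true
  GPA between 2.05 and 2.77: 1.88 in [2.05, 2.77] is false
  household dependents ≥ 0: 0 ≥ 0 is true
  credits completed between 47 and 50: 39 in [47, 50] is false
  NOT state resident: no → true
  academic standing ∈ {good, probation}: warning is not in the set → false
Combine:
[1.2] true AND true = true
[1.3] false OR false = false
[1.4] false OR false = false
[1] false OR true OR false OR false = true
[2.1.2.1.1] true OR false = true
[2.1.2.1] NOT true = false
[2.1.2] NOT false = true
[2.1] false OR true = true
[2.2.1.1.1] true → false = false
[2.2.1.1] NOT false = true
[2.2.1.2] true → false = false
[2.2.1] true OR false = true
[2.2] NOT true = false
[2] true OR false = true
[root] true AND true = true
Overall: true → awarded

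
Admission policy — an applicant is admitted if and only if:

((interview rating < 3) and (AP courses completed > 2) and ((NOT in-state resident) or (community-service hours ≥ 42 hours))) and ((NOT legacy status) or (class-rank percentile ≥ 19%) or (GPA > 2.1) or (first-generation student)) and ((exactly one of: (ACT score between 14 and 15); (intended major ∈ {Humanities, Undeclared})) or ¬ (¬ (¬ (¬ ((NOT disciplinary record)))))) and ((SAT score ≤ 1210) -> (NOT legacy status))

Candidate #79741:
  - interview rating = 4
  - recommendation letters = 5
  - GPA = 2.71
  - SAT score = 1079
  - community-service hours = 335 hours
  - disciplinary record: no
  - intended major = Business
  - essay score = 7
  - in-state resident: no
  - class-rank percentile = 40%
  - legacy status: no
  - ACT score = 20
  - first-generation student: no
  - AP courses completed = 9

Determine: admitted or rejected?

Rejected

Atomic conditions:
  interview rating < 3: 4 < 3 is false
  AP courses completed > 2: 9 > 2 is true
  NOT in-state resident: no → true
  community-service hours ≥ 42 hours: 335 ≥ 42 is true
  NOT legacy status: no → true
  class-rank percentile ≥ 19%: 40 ≥ 19 is true
  GPA > 2.1: 2.71 > 2.1 is true
  first-generation student: no → false
  ACT score between 14 and 15: 20 in [14, 15] is false
  intended major ∈ {Humanities, Undeclared}: Business is not in the set → false
  NOT disciplinary record: no → true
  SAT score ≤ 1210: 1079 ≤ 1210 is true
Combine:
[1.3] true OR true = true
[1] false AND true AND true = false
[2] true OR true OR true OR false = true
[3.1] exactly-one(false, false) = false
[3.2.1.1.1] NOT true = false
[3.2.1.1] NOT false = true
[3.2.1] NOT true = false
[3.2] NOT false = true
[3] false OR true = true
[4] true → true = true
[root] false AND true AND true AND true = false
Overall: false → rejected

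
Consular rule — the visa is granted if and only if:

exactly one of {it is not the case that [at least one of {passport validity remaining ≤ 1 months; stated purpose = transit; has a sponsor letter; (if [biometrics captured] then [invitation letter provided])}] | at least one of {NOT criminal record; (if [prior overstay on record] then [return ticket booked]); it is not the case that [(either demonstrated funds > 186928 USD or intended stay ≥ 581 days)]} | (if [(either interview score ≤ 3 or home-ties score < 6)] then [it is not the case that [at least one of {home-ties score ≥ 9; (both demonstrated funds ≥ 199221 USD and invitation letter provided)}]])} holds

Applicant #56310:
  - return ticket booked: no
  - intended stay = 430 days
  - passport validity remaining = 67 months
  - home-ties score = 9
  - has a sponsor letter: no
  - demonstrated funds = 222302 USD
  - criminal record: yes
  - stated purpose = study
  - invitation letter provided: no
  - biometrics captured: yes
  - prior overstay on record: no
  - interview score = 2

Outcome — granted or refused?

Atomic conditions:
  passport validity remaining ≤ 1 months: 67 ≤ 1 is false
  stated purpose = transit: study == transit is false
  has a sponsor letter: no → false
  biometrics captured: yes → true
  invitation letter provided: no → false
  NOT criminal record: yes → false
  prior overstay on record: no → false
  return ticket booked: no → false
  demonstrated funds > 186928 USD: 222302 > 186928 is true
  intended stay ≥ 581 days: 430 ≥ 581 is false
  interview score ≤ 3: 2 ≤ 3 is true
  home-ties score < 6: 9 < 6 is false
  home-ties score ≥ 9: 9 ≥ 9 is true
  demonstrated funds ≥ 199221 USD: 222302 ≥ 199221 is true
Combine:
[1.1.4] true → false = false
[1.1] false OR false OR false OR false = false
[1] NOT false = true
[2.2] false → false (antecedent false ⇒ implication holds) = true
[2.3.1] true OR false = true
[2.3] NOT true = false
[2] false OR true OR false = true
[3.1] true OR false = true
[3.2.1.2] true AND false = false
[3.2.1] true OR false = true
[3.2] NOT true = false
[3] true → false = false
[root] exactly-one(true, true, false) = false
Overall: false → refused

Refused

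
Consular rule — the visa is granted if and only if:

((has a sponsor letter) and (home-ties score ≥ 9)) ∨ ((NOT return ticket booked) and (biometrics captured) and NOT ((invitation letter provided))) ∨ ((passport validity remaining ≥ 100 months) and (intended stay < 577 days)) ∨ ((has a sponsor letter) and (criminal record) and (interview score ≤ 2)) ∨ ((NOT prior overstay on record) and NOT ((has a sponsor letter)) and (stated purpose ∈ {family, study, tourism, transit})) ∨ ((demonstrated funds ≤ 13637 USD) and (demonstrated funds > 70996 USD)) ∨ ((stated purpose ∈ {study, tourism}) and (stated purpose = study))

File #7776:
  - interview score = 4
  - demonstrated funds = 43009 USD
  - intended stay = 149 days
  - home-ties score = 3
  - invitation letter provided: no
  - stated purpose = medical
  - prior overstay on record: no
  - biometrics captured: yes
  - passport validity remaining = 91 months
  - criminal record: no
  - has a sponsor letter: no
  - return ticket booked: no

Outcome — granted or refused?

Atomic conditions:
  has a sponsor letter: no → false
  home-ties score ≥ 9: 3 ≥ 9 is false
  NOT return ticket booked: no → true
  biometrics captured: yes → true
  invitation letter provided: no → false
  passport validity remaining ≥ 100 months: 91 ≥ 100 is false
  intended stay < 577 days: 149 < 577 is true
  criminal record: no → false
  interview score ≤ 2: 4 ≤ 2 is false
  NOT prior overstay on record: no → true
  stated purpose ∈ {family, study, tourism, transit}: medical is not in the set → false
  demonstrated funds ≤ 13637 USD: 43009 ≤ 13637 is false
  demonstrated funds > 70996 USD: 43009 > 70996 is false
  stated purpose ∈ {study, tourism}: medical is not in the set → false
  stated purpose = study: medical == study is false
Combine:
[1] false AND false = false
[2.3] NOT false = true
[2] true AND true AND true = true
[3] false AND true = false
[4] false AND false AND false = false
[5.2] NOT false = true
[5] true AND true AND false = false
[6] false AND false = false
[7] false AND false = false
[root] false OR true OR false OR false OR false OR false OR false = true
Overall: true → granted

Granted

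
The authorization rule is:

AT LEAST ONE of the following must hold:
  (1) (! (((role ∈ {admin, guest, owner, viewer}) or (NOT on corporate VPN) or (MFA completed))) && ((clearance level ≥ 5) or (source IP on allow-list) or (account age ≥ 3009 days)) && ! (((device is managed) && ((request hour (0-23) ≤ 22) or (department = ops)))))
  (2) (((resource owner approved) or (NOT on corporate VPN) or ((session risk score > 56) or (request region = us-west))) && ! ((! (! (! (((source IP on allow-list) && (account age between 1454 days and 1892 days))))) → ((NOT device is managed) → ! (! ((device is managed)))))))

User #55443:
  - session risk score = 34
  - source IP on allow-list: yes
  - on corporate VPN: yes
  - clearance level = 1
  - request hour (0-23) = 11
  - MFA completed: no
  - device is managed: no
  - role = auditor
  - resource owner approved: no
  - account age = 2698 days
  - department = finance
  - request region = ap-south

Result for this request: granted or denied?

Atomic conditions:
  role ∈ {admin, guest, owner, viewer}: auditor is not in the set → false
  NOT on corporate VPN: yes → false
  MFA completed: no → false
  clearance level ≥ 5: 1 ≥ 5 is false
  source IP on allow-list: yes → true
  account age ≥ 3009 days: 2698 ≥ 3009 is false
  device is managed: no → false
  request hour (0-23) ≤ 22: 11 ≤ 22 is true
  department = ops: finance == ops is false
  resource owner approved: no → false
  session risk score > 56: 34 > 56 is false
  request region = us-west: ap-south == us-west is false
  account age between 1454 days and 1892 days: 2698 in [1454, 1892] is false
  NOT device is managed: no → true
Combine:
[1.1.1] false OR false OR false = false
[1.1] NOT false = true
[1.2] false OR true OR false = true
[1.3.1.2] true OR false = true
[1.3.1] false AND true = false
[1.3] NOT false = true
[1] true AND true AND true = true
[2.1.3] false OR false = false
[2.1] false OR false OR false = false
[2.2.1.1.1.1.1] true AND false = false
[2.2.1.1.1.1] NOT false = true
[2.2.1.1.1] NOT true = false
[2.2.1.1] NOT false = true
[2.2.1.2.2.1] NOT false = true
[2.2.1.2.2] NOT true = false
[2.2.1.2] true → false = false
[2.2.1] true → false = false
[2.2] NOT false = true
[2] false AND true = false
[root] true OR false = true
Overall: true → granted

Granted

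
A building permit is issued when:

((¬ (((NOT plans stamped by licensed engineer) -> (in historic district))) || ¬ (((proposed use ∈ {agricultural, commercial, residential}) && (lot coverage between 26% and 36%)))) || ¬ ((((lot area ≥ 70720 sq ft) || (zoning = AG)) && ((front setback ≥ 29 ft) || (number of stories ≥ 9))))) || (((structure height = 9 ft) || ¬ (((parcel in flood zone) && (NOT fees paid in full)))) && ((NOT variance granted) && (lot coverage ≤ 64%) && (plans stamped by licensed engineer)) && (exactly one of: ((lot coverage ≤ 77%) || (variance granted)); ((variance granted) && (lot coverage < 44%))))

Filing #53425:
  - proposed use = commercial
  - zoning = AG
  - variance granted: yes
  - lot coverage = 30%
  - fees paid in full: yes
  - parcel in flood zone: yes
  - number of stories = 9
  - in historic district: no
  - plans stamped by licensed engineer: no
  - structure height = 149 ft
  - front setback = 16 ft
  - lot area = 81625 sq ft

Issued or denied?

Atomic conditions:
  NOT plans stamped by licensed engineer: no → true
  in historic district: no → false
  proposed use ∈ {agricultural, commercial, residential}: commercial is in the set → true
  lot coverage between 26% and 36%: 30 in [26, 36] is true
  lot area ≥ 70720 sq ft: 81625 ≥ 70720 is true
  zoning = AG: AG == AG is true
  front setback ≥ 29 ft: 16 ≥ 29 is false
  number of stories ≥ 9: 9 ≥ 9 is true
  structure height = 9 ft: 149 == 9 is false
  parcel in flood zone: yes → true
  NOT fees paid in full: yes → false
  NOT variance granted: yes → false
  lot coverage ≤ 64%: 30 ≤ 64 is true
  plans stamped by licensed engineer: no → false
  lot coverage ≤ 77%: 30 ≤ 77 is true
  variance granted: yes → true
  lot coverage < 44%: 30 < 44 is true
Combine:
[1.1.1.1] true → false = false
[1.1.1] NOT false = true
[1.1.2.1] true AND true = true
[1.1.2] NOT true = false
[1.1] true OR false = true
[1.2.1.1] true OR true = true
[1.2.1.2] false OR true = true
[1.2.1] true AND true = true
[1.2] NOT true = false
[1] true OR false = true
[2.1.2.1] true AND false = false
[2.1.2] NOT false = true
[2.1] false OR true = true
[2.2] false AND true AND false = false
[2.3.1] true OR true = true
[2.3.2] true AND true = true
[2.3] exactly-one(true, true) = false
[2] true AND false AND false = false
[root] true OR false = true
Overall: true → issued

Issued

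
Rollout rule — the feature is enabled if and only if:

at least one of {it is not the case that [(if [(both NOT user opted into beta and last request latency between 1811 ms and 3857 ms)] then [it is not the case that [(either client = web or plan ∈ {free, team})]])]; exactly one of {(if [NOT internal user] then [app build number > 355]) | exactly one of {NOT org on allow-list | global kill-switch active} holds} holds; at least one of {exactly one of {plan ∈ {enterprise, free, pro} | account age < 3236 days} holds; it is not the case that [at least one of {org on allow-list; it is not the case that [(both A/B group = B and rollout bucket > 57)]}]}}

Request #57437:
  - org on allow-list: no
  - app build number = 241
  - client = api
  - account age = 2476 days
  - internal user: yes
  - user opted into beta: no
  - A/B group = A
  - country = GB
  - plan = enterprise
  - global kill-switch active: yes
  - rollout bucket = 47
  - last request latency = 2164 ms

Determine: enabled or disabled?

Atomic conditions:
  NOT user opted into beta: no → true
  last request latency between 1811 ms and 3857 ms: 2164 in [1811, 3857] is true
  client = web: api == web is false
  plan ∈ {free, team}: enterprise is not in the set → false
  NOT internal user: yes → false
  app build number > 355: 241 > 355 is false
  NOT org on allow-list: no → true
  global kill-switch active: yes → true
  plan ∈ {enterprise, free, pro}: enterprise is in the set → true
  account age < 3236 days: 2476 < 3236 is true
  org on allow-list: no → false
  A/B group = B: A == B is false
  rollout bucket > 57: 47 > 57 is false
Combine:
[1.1.1] true AND true = true
[1.1.2.1] false OR false = false
[1.1.2] NOT false = true
[1.1] true → true = true
[1] NOT true = false
[2.1] false → false (antecedent false ⇒ implication holds) = true
[2.2] exactly-one(true, true) = false
[2] exactly-one(true, false) = true
[3.1] exactly-one(true, true) = false
[3.2.1.2.1] false AND false = false
[3.2.1.2] NOT false = true
[3.2.1] false OR true = true
[3.2] NOT true = false
[3] false OR false = false
[root] false OR true OR false = true
Overall: true → enabled

Enabled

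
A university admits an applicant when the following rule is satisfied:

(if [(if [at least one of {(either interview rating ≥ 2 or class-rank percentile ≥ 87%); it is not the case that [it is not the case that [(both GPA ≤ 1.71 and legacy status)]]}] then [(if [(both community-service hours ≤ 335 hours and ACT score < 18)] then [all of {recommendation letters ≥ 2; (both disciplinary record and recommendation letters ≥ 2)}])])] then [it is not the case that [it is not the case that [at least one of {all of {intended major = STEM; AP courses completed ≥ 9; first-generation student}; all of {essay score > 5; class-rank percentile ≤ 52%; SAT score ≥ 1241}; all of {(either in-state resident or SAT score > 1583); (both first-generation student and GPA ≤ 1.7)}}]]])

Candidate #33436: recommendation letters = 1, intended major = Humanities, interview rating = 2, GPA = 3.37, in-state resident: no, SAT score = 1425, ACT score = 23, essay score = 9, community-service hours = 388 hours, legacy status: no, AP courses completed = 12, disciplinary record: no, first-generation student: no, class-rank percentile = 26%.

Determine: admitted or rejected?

Atomic conditions:
  interview rating ≥ 2: 2 ≥ 2 is true
  class-rank percentile ≥ 87%: 26 ≥ 87 is false
  GPA ≤ 1.71: 3.37 ≤ 1.71 is false
  legacy status: no → false
  community-service hours ≤ 335 hours: 388 ≤ 335 is false
  ACT score < 18: 23 < 18 is false
  recommendation letters ≥ 2: 1 ≥ 2 is false
  disciplinary record: no → false
  intended major = STEM: Humanities == STEM is false
  AP courses completed ≥ 9: 12 ≥ 9 is true
  first-generation student: no → false
  essay score > 5: 9 > 5 is true
  class-rank percentile ≤ 52%: 26 ≤ 52 is true
  SAT score ≥ 1241: 1425 ≥ 1241 is true
  in-state resident: no → false
  SAT score > 1583: 1425 > 1583 is false
  GPA ≤ 1.7: 3.37 ≤ 1.7 is false
Combine:
[1.1.1] true OR false = true
[1.1.2.1.1] false AND false = false
[1.1.2.1] NOT false = true
[1.1.2] NOT true = false
[1.1] true OR false = true
[1.2.1] false AND false = false
[1.2.2.2] false AND false = false
[1.2.2] false AND false = false
[1.2] false → false (antecedent false ⇒ implication holds) = true
[1] true → true = true
[2.1.1.1] false AND true AND false = false
[2.1.1.2] true AND true AND true = true
[2.1.1.3.1] false OR false = false
[2.1.1.3.2] false AND false = false
[2.1.1.3] false AND false = false
[2.1.1] false OR true OR false = true
[2.1] NOT true = false
[2] NOT false = true
[root] true → true = true
Overall: true → admitted

Admitted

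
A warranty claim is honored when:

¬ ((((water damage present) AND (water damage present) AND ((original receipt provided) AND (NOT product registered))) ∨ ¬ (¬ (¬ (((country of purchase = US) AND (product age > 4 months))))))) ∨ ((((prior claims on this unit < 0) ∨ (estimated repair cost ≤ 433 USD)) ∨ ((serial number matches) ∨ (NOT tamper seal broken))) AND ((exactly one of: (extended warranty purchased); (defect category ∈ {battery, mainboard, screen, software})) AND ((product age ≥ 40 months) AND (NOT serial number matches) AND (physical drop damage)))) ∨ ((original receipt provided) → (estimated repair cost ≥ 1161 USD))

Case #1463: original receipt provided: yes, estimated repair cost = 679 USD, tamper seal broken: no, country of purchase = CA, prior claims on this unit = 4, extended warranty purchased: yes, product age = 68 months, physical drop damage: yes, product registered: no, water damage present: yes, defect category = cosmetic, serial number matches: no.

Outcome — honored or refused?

Honored

Atomic conditions:
  water damage present: yes → true
  original receipt provided: yes → true
  NOT product registered: no → true
  country of purchase = US: CA == US is false
  product age > 4 months: 68 > 4 is true
  prior claims on this unit < 0: 4 < 0 is false
  estimated repair cost ≤ 433 USD: 679 ≤ 433 is false
  serial number matches: no → false
  NOT tamper seal broken: no → true
  extended warranty purchased: yes → true
  defect category ∈ {battery, mainboard, screen, software}: cosmetic is not in the set → false
  product age ≥ 40 months: 68 ≥ 40 is true
  NOT serial number matches: no → true
  physical drop damage: yes → true
  estimated repair cost ≥ 1161 USD: 679 ≥ 1161 is false
Combine:
[1.1.1.3] true AND true = true
[1.1.1] true AND true AND true = true
[1.1.2.1.1.1] false AND true = false
[1.1.2.1.1] NOT false = true
[1.1.2.1] NOT true = false
[1.1.2] NOT false = true
[1.1] true OR true = true
[1] NOT true = false
[2.1.1] false OR false = false
[2.1.2] false OR true = true
[2.1] false OR true = true
[2.2.1] exactly-one(true, false) = true
[2.2.2] true AND true AND true = true
[2.2] true AND true = true
[2] true AND true = true
[3] true → false = false
[root] false OR true OR false = true
Overall: true → honored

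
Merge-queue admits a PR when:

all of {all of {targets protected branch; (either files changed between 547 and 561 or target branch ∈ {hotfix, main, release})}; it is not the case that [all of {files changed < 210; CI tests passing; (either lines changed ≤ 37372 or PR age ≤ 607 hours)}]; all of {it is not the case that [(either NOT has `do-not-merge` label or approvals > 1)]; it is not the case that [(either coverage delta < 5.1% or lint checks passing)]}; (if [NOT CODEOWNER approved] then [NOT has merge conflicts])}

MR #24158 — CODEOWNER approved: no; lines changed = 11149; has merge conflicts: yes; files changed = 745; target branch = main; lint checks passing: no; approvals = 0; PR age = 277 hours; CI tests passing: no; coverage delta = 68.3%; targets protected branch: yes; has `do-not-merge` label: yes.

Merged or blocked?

Atomic conditions:
  targets protected branch: yes → true
  files changed between 547 and 561: 745 in [547, 561] is false
  target branch ∈ {hotfix, main, release}: main is in the set → true
  files changed < 210: 745 < 210 is false
  CI tests passing: no → false
  lines changed ≤ 37372: 11149 ≤ 37372 is true
  PR age ≤ 607 hours: 277 ≤ 607 is true
  NOT has `do-not-merge` label: yes → false
  approvals > 1: 0 > 1 is false
  coverage delta < 5.1%: 68.3 < 5.1 is false
  lint checks passing: no → false
  NOT CODEOWNER approved: no → true
  NOT has merge conflicts: yes → false
Combine:
[1.2] false OR true = true
[1] true AND true = true
[2.1.3] true OR true = true
[2.1] false AND false AND true = false
[2] NOT false = true
[3.1.1] false OR false = false
[3.1] NOT false = true
[3.2.1] false OR false = false
[3.2] NOT false = true
[3] true AND true = true
[4] true → false = false
[root] true AND true AND true AND false = false
Overall: false → blocked

Blocked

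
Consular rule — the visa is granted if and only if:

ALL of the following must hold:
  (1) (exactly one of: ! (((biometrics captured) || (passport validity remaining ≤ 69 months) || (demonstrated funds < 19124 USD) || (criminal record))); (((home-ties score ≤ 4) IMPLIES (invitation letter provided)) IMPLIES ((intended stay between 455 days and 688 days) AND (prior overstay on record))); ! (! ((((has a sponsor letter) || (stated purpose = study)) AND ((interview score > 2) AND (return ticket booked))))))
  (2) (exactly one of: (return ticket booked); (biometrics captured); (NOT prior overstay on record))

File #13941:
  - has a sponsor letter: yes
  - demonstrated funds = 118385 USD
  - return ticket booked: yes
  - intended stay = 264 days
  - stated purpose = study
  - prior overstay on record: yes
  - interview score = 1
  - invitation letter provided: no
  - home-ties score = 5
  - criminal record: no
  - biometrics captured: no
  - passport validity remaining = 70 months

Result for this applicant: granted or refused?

Atomic conditions:
  biometrics captured: no → false
  passport validity remaining ≤ 69 months: 70 ≤ 69 is false
  demonstrated funds < 19124 USD: 118385 < 19124 is false
  criminal record: no → false
  home-ties score ≤ 4: 5 ≤ 4 is false
  invitation letter provided: no → false
  intended stay between 455 days and 688 days: 264 in [455, 688] is false
  prior overstay on record: yes → true
  has a sponsor letter: yes → true
  stated purpose = study: study == study is true
  interview score > 2: 1 > 2 is false
  return ticket booked: yes → true
  NOT prior overstay on record: yes → false
Combine:
[1.1.1] false OR false OR false OR false = false
[1.1] NOT false = true
[1.2.1] false → false (antecedent false ⇒ implication holds) = true
[1.2.2] false AND true = false
[1.2] true → false = false
[1.3.1.1.1] true OR true = true
[1.3.1.1.2] false AND true = false
[1.3.1.1] true AND false = false
[1.3.1] NOT false = true
[1.3] NOT true = false
[1] exactly-one(true, false, false) = true
[2] exactly-one(true, false, false) = true
[root] true AND true = true
Overall: true → granted

Granted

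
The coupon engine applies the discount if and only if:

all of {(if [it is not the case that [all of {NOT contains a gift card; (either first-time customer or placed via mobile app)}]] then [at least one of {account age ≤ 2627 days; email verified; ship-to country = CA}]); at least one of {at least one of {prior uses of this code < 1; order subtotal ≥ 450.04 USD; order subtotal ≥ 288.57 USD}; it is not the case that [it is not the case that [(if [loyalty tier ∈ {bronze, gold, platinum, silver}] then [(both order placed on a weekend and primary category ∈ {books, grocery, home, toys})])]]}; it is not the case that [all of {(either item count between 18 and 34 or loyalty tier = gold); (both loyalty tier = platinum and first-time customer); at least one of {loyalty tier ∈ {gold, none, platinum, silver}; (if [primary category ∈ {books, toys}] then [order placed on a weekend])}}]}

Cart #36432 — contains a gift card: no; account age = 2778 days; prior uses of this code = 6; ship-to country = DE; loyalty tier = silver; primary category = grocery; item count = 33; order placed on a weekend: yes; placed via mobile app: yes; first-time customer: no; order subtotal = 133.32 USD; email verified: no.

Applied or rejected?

Applied

Atomic conditions:
  NOT contains a gift card: no → true
  first-time customer: no → false
  placed via mobile app: yes → true
  account age ≤ 2627 days: 2778 ≤ 2627 is false
  email verified: no → false
  ship-to country = CA: DE == CA is false
  prior uses of this code < 1: 6 < 1 is false
  order subtotal ≥ 450.04 USD: 133.32 ≥ 450.04 is false
  order subtotal ≥ 288.57 USD: 133.32 ≥ 288.57 is false
  loyalty tier ∈ {bronze, gold, platinum, silver}: silver is in the set → true
  order placed on a weekend: yes → true
  primary category ∈ {books, grocery, home, toys}: grocery is in the set → true
  item count between 18 and 34: 33 in [18, 34] is true
  loyalty tier = gold: silver == gold is false
  loyalty tier = platinum: silver == platinum is false
  loyalty tier ∈ {gold, none, platinum, silver}: silver is in the set → true
  primary category ∈ {books, toys}: grocery is not in the set → false
Combine:
[1.1.1.2] false OR true = true
[1.1.1] true AND true = true
[1.1] NOT true = false
[1.2] false OR false OR false = false
[1] false → false (antecedent false ⇒ implication holds) = true
[2.1] false OR false OR false = false
[2.2.1.1.2] true AND true = true
[2.2.1.1] true → true = true
[2.2.1] NOT true = false
[2.2] NOT false = true
[2] false OR true = true
[3.1.1] true OR false = true
[3.1.2] false AND false = false
[3.1.3.2] false → true (antecedent false ⇒ implication holds) = true
[3.1.3] true OR true = true
[3.1] true AND false AND true = false
[3] NOT false = true
[root] true AND true AND true = true
Overall: true → applied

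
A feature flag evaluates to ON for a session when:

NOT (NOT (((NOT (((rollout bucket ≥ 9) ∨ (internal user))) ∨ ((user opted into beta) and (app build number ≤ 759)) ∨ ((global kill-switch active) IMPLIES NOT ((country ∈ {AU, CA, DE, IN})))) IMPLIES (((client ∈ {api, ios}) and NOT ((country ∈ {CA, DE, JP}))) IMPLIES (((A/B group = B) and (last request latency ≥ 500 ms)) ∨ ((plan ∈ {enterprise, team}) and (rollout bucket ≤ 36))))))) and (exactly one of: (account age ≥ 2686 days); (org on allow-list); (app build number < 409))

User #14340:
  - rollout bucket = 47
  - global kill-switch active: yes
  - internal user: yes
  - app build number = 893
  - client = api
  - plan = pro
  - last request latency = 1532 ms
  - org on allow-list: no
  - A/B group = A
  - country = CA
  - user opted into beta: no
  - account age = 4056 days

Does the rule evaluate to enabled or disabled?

Atomic conditions:
  rollout bucket ≥ 9: 47 ≥ 9 is true
  internal user: yes → true
  user opted into beta: no → false
  app build number ≤ 759: 893 ≤ 759 is false
  global kill-switch active: yes → true
  country ∈ {AU, CA, DE, IN}: CA is in the set → true
  client ∈ {api, ios}: api is in the set → true
  country ∈ {CA, DE, JP}: CA is in the set → true
  A/B group = B: A == B is false
  last request latency ≥ 500 ms: 1532 ≥ 500 is true
  plan ∈ {enterprise, team}: pro is not in the set → false
  rollout bucket ≤ 36: 47 ≤ 36 is false
  account age ≥ 2686 days: 4056 ≥ 2686 is true
  org on allow-list: no → false
  app build number < 409: 893 < 409 is false
Combine:
[1.1.1.1.1.1] true OR true = true
[1.1.1.1.1] NOT true = false
[1.1.1.1.2] false AND false = false
[1.1.1.1.3.2] NOT true = false
[1.1.1.1.3] true → false = false
[1.1.1.1] false OR false OR false = false
[1.1.1.2.1.2] NOT true = false
[1.1.1.2.1] true AND false = false
[1.1.1.2.2.1] false AND true = false
[1.1.1.2.2.2] false AND false = false
[1.1.1.2.2] false OR false = false
[1.1.1.2] false → false (antecedent false ⇒ implication holds) = true
[1.1.1] false → true (antecedent false ⇒ implication holds) = true
[1.1] NOT true = false
[1] NOT false = true
[2] exactly-one(true, false, false) = true
[root] true AND true = true
Overall: true → enabled

Enabled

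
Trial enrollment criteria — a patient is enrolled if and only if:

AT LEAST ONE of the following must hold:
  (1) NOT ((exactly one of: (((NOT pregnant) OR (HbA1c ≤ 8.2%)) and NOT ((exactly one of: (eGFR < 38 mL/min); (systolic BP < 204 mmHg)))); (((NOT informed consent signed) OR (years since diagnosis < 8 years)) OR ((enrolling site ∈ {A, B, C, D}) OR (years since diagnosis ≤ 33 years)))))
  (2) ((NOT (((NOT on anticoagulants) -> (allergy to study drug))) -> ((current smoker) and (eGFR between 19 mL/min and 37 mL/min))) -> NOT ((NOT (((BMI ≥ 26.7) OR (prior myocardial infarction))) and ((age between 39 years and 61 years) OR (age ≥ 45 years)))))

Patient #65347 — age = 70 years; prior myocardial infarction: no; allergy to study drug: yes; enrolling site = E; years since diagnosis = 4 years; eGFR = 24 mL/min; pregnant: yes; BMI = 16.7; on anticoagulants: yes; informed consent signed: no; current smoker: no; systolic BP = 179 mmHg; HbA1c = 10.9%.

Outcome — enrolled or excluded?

Atomic conditions:
  NOT pregnant: yes → false
  HbA1c ≤ 8.2%: 10.9 ≤ 8.2 is false
  eGFR < 38 mL/min: 24 < 38 is true
  systolic BP < 204 mmHg: 179 < 204 is true
  NOT informed consent signed: no → true
  years since diagnosis < 8 years: 4 < 8 is true
  enrolling site ∈ {A, B, C, D}: E is not in the set → false
  years since diagnosis ≤ 33 years: 4 ≤ 33 is true
  NOT on anticoagulants: yes → false
  allergy to study drug: yes → true
  current smoker: no → false
  eGFR between 19 mL/min and 37 mL/min: 24 in [19, 37] is true
  BMI ≥ 26.7: 16.7 ≥ 26.7 is false
  prior myocardial infarction: no → false
  age between 39 years and 61 years: 70 in [39, 61] is false
  age ≥ 45 years: 70 ≥ 45 is true
Combine:
[1.1.1.1] false OR false = false
[1.1.1.2.1] exactly-one(true, true) = false
[1.1.1.2] NOT false = true
[1.1.1] false AND true = false
[1.1.2.1] true OR true = true
[1.1.2.2] false OR true = true
[1.1.2] true OR true = true
[1.1] exactly-one(false, true) = true
[1] NOT true = false
[2.1.1.1] false → true (antecedent false ⇒ implication holds) = true
[2.1.1] NOT true = false
[2.1.2] false AND true = false
[2.1] false → false (antecedent false ⇒ implication holds) = true
[2.2.1.1.1] false OR false = false
[2.2.1.1] NOT false = true
[2.2.1.2] false OR true = true
[2.2.1] true AND true = true
[2.2] NOT true = false
[2] true → false = false
[root] false OR false = false
Overall: false → excluded

Excluded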